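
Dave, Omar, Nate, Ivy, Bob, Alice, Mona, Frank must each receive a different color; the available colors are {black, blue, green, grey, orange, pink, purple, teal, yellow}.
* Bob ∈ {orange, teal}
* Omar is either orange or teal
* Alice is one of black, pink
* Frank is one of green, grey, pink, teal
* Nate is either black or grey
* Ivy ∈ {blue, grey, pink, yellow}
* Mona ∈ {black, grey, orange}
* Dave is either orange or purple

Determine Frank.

green

Omar and Bob share exactly the 2 values {orange, teal}; by pigeonhole those values go to them, so strike orange, teal from Dave, Mona, Frank.
That leaves Dave = purple.
The 2 variables Nate and Mona are confined to {black, grey}, which locks those values in; drop them from Ivy, Alice, Frank.
That leaves Alice = pink. So Ivy, Frank can't be pink.
So Frank = green.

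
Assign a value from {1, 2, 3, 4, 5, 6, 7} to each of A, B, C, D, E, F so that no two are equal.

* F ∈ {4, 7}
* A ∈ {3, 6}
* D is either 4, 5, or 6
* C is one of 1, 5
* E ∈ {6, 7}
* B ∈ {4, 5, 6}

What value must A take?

The 6 variables together cover exactly {1, 3, 4, 5, 6, 7} — 6 values for 6 variables — and 1 appears only in C's list, so C = 1.
The 5 still-open variables together cover exactly {3, 4, 5, 6, 7} — 5 values for 5 variables — and 3 appears only in A's list, so A = 3.

3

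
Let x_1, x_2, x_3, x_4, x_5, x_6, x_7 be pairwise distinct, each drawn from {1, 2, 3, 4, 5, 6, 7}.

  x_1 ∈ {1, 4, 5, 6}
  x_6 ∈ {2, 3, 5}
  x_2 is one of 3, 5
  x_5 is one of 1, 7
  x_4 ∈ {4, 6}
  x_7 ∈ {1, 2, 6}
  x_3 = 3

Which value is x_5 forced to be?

x_3 has just one choice, so x_3 = 3. Eliminate 3 elsewhere: x_2, x_6.
x_2 must be 5 (only option left). So x_1, x_6 can't be 5.
That leaves x_6 = 2. Eliminate 2 elsewhere: x_7.
The 4 still-open variables draw from only 4 values {1, 4, 6, 7}, so each is used; only x_5 can be 7, hence x_5 = 7.

7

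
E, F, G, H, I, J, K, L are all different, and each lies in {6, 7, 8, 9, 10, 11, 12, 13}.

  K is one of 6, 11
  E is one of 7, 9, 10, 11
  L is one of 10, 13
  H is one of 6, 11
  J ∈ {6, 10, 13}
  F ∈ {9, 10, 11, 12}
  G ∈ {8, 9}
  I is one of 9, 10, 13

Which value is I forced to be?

The 8 variables draw from only 8 values {6, 7, 8, 9, 10, 11, 12, 13}, so each is used; only E can be 7, hence E = 7.
Among the 7 still-open variables, 8 fits only G (and all 7 values in {6, 8, 9, 10, 11, 12, 13} must be used), so G = 8.
The 6 still-open variables draw from only 6 values {6, 9, 10, 11, 12, 13}, so each is used; only F can be 12, hence F = 12.
The 5 still-open variables together cover exactly {6, 9, 10, 11, 13} — 5 values for 5 variables — and 9 appears only in I's list, so I = 9.

9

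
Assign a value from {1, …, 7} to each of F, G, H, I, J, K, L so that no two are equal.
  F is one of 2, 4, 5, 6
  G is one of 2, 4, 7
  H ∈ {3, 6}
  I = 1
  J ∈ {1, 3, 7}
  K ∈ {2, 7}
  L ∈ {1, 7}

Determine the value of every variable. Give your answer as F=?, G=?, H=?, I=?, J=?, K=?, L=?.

I's domain is down to {1}, so I = 1. Remove 1 from J, L.
L has just one choice, so L = 7. Strike 7 from G, J, K.
J's domain is down to {3}, so J = 3. Eliminate 3 elsewhere: H.
K's domain is down to {2}, so K = 2. Strike 2 from F, G.
G's domain is down to {4}, so G = 4. Strike 4 from F.
H's domain is down to {6}, so H = 6. Remove 6 from F.
That leaves F = 5.

F=5, G=4, H=6, I=1, J=3, K=2, L=7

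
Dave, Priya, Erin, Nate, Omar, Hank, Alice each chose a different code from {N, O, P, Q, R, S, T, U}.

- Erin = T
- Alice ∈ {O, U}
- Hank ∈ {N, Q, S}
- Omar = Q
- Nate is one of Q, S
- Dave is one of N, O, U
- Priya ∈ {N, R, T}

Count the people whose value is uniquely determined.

5

Erin has just one choice, so Erin = T. Strike T from Priya.
Omar's domain is down to {Q}, so Omar = Q. Remove Q from Nate, Hank.
Nate must be S (only option left). Strike S from Hank.
That leaves Hank = N. Remove N from Dave, Priya.
Priya has just one choice, so Priya = R.
Determined: Priya=R, Erin=T, Nate=S, Omar=Q, Hank=N. The other people each still have more than one consistent value. That makes 5.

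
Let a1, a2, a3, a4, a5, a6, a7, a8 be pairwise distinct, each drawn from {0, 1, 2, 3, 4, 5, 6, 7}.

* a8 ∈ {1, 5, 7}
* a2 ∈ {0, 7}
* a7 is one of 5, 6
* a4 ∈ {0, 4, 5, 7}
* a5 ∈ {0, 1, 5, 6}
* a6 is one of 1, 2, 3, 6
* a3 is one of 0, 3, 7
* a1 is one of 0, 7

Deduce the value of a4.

The 8 variables together cover exactly {0, 1, 2, 3, 4, 5, 6, 7} — 8 values for 8 variables — and 2 appears only in a6's list, so a6 = 2.
The 7 still-open variables draw from only 7 values {0, 1, 3, 4, 5, 6, 7}, so each is used; only a3 can be 3, hence a3 = 3.
The 6 still-open variables together cover exactly {0, 1, 4, 5, 6, 7} — 6 values for 6 variables — and 4 appears only in a4's list, so a4 = 4.

4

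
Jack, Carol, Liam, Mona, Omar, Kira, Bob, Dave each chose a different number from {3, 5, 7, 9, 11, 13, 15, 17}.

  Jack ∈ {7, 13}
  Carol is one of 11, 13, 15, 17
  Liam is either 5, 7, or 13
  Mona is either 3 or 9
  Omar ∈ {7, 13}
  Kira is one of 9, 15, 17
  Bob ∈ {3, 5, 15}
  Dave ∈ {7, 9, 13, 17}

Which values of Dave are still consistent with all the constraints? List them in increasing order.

9, 17

Among the 8 variables, 11 fits only Carol (and all 8 values in {3, 5, 7, 9, 11, 13, 15, 17} must be used), so Carol = 11.
Jack and Omar share exactly the 2 values {7, 13}; by pigeonhole those values go to them, so strike 7, 13 from Liam, Dave.
Liam's domain is down to {5}, so Liam = 5. Strike 5 from Bob.
No further eliminations apply; Dave can still be any of 9, 17.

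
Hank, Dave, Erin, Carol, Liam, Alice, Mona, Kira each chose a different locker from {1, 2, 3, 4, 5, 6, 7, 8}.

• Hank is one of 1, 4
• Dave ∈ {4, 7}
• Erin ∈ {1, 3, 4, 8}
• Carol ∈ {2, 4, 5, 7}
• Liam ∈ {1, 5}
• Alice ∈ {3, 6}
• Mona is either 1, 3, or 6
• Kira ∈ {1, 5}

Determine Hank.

4

The 8 variables draw from only 8 values {1, 2, 3, 4, 5, 6, 7, 8}, so each is used; only Carol can be 2, hence Carol = 2.
The 7 still-open variables together cover exactly {1, 3, 4, 5, 6, 7, 8} — 7 values for 7 variables — and 7 appears only in Dave's list, so Dave = 7.
The 6 still-open variables draw from only 6 values {1, 3, 4, 5, 6, 8}, so each is used; only Erin can be 8, hence Erin = 8.
The 5 still-open variables together cover exactly {1, 3, 4, 5, 6} — 5 values for 5 variables — and 4 appears only in Hank's list, so Hank = 4.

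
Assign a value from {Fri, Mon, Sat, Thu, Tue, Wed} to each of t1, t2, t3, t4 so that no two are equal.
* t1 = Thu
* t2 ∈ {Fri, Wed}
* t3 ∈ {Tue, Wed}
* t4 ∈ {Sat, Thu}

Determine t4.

t1 has just one choice, so t1 = Thu. Strike Thu from t4.
So t4 = Sat.

Sat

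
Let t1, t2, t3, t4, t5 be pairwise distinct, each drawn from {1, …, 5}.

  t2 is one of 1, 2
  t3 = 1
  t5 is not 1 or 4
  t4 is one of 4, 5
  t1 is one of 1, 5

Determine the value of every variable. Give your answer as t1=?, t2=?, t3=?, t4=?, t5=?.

t3 must be 1 (only option left). Strike 1 from t1, t2.
t1 must be 5 (only option left). Eliminate 5 elsewhere: t4, t5.
t2's domain is down to {2}, so t2 = 2. Remove 2 from t5.
t4 must be 4 (only option left).
t5 has just one choice, so t5 = 3.

t1=5, t2=2, t3=1, t4=4, t5=3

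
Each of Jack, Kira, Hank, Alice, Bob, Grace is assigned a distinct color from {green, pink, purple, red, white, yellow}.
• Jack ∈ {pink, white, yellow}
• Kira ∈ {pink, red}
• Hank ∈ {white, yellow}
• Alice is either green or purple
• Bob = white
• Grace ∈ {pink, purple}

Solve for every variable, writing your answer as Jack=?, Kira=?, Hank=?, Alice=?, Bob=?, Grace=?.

Jack=pink, Kira=red, Hank=yellow, Alice=green, Bob=white, Grace=purple

Bob has just one choice, so Bob = white. Strike white from Jack, Hank.
Hank's domain is down to {yellow}, so Hank = yellow. So Jack can't be yellow.
Jack must be pink (only option left). Strike pink from Kira, Grace.
Kira has just one choice, so Kira = red.
Grace has just one choice, so Grace = purple. Strike purple from Alice.
Alice's domain is down to {green}, so Alice = green.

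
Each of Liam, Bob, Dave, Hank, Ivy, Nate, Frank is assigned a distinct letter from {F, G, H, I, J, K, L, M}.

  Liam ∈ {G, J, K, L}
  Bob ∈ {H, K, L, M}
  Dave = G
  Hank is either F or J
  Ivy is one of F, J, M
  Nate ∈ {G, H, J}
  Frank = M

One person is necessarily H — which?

Nate

Dave has just one choice, so Dave = G. Strike G from Liam, Nate.
Frank has just one choice, so Frank = M. So Bob, Ivy can't be M.
Hank and Ivy share exactly the 2 values {F, J}; by pigeonhole those values go to them, so strike F, J from Liam, Nate.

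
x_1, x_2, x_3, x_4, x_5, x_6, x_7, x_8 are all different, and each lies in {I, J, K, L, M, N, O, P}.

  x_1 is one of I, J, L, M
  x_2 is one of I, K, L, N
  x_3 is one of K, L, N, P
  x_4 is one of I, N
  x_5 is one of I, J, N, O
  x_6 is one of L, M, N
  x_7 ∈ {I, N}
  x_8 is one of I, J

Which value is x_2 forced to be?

Among the 8 variables, O fits only x_5 (and all 8 values in {I, J, K, L, M, N, O, P} must be used), so x_5 = O.
Among the 7 still-open variables, P fits only x_3 (and all 7 values in {I, J, K, L, M, N, P} must be used), so x_3 = P.
Among the 6 still-open variables, K fits only x_2 (and all 6 values in {I, J, K, L, M, N} must be used), so x_2 = K.

K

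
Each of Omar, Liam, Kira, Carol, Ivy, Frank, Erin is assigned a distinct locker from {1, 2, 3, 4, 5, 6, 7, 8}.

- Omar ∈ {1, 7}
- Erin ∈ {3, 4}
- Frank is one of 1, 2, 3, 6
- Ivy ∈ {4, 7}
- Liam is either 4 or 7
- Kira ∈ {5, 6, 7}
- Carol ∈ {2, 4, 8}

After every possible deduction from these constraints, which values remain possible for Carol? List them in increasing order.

Liam and Ivy share exactly the 2 values {4, 7}; by pigeonhole those values go to them, so strike 4, 7 from Omar, Kira, Carol, Erin.
Omar's domain is down to {1}, so Omar = 1. Remove 1 from Frank.
Erin's domain is down to {3}, so Erin = 3. Eliminate 3 elsewhere: Frank.
No further eliminations apply; Carol can still be any of 2, 8.

2, 8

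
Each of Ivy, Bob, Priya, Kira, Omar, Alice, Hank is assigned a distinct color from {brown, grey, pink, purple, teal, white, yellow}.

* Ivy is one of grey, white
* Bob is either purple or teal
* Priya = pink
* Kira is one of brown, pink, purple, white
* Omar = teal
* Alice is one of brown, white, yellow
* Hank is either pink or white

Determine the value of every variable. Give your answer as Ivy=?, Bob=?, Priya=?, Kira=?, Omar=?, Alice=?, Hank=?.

Ivy=grey, Bob=purple, Priya=pink, Kira=brown, Omar=teal, Alice=yellow, Hank=white

Priya's domain is down to {pink}, so Priya = pink. So Kira, Hank can't be pink.
That leaves Omar = teal. Eliminate teal elsewhere: Bob.
Hank's domain is down to {white}, so Hank = white. So Ivy, Kira, Alice can't be white.
Ivy's domain is down to {grey}, so Ivy = grey.
Bob has just one choice, so Bob = purple. Strike purple from Kira.
Kira must be brown (only option left). So Alice can't be brown.
Alice has just one choice, so Alice = yellow.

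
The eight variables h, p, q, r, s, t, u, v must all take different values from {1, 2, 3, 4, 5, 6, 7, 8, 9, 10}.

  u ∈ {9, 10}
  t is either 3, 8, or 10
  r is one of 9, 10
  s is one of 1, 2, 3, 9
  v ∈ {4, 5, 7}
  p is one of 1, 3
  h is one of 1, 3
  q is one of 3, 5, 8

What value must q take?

5

The 2 variables h and p are confined to {1, 3}, which locks those values in; drop them from q, s, t.
The 2 variables r and u are confined to {9, 10}, which locks those values in; drop them from s, t.
s must be 2 (only option left).
t's domain is down to {8}, so t = 8. Remove 8 from q.
So q = 5.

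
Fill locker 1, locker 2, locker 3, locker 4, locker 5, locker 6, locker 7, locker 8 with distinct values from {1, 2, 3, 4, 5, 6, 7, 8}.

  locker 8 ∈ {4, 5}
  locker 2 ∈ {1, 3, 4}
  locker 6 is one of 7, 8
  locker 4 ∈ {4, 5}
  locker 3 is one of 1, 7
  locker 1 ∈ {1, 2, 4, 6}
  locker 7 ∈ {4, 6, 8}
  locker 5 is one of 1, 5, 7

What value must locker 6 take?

Among the 8 variables, 2 fits only locker 1 (and all 8 values in {1, 2, 3, 4, 5, 6, 7, 8} must be used), so locker 1 = 2.
The 7 still-open variables draw from only 7 values {1, 3, 4, 5, 6, 7, 8}, so each is used; only locker 2 can be 3, hence locker 2 = 3.
The 6 still-open variables together cover exactly {1, 4, 5, 6, 7, 8} — 6 values for 6 variables — and 6 appears only in locker 7's list, so locker 7 = 6.
The 5 still-open variables together cover exactly {1, 4, 5, 7, 8} — 5 values for 5 variables — and 8 appears only in locker 6's list, so locker 6 = 8.

8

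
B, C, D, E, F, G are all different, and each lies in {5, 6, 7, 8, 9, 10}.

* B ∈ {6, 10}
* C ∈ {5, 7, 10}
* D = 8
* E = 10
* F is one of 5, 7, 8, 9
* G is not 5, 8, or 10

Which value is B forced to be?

D has just one choice, so D = 8. Remove 8 from F.
That leaves E = 10. Eliminate 10 elsewhere: B, C.
So B = 6.

6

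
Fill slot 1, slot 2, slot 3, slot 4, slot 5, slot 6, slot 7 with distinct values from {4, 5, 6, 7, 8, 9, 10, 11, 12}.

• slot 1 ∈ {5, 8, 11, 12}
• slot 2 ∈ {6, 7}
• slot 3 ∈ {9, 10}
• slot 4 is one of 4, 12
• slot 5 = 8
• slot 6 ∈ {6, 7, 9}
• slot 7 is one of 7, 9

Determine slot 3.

10

slot 5's domain is down to {8}, so slot 5 = 8. Strike 8 from slot 1.
The 3 variables slot 2, slot 6, slot 7 are confined to {6, 7, 9}, which locks those values in; drop them from slot 3.
So slot 3 = 10.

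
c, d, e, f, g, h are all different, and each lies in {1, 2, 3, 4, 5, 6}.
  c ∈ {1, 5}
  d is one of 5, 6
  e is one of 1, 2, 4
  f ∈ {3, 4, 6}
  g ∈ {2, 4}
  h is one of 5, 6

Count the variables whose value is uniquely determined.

The 6 variables together cover exactly {1, 2, 3, 4, 5, 6} — 6 values for 6 variables — and 3 appears only in f's list, so f = 3.
d and h between them cover only {5, 6} — a naked pair. Remove those values from c.
c must be 1 (only option left). Remove 1 from e.
Determined: c=1, f=3. The other variables each still have more than one consistent value. That makes 2.

2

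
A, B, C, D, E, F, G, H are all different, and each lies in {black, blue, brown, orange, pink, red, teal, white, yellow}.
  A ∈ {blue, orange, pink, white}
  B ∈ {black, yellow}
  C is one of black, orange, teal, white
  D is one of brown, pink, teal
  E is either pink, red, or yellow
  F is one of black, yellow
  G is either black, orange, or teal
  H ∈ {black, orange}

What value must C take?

white

The 2 variables B and F are confined to {black, yellow}, which locks those values in; drop them from C, E, G, H.
That leaves H = orange. Remove orange from A, C, G.
G must be teal (only option left). Strike teal from C, D.
So C = white.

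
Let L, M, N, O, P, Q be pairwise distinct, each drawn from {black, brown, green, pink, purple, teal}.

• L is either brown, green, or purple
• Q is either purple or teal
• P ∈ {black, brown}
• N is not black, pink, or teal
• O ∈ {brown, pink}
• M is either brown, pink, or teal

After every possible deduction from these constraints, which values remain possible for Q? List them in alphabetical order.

purple, teal

Among the 6 variables, black fits only P (and all 6 values in {black, brown, green, pink, purple, teal} must be used), so P = black.
No further eliminations apply; Q can still be any of purple, teal.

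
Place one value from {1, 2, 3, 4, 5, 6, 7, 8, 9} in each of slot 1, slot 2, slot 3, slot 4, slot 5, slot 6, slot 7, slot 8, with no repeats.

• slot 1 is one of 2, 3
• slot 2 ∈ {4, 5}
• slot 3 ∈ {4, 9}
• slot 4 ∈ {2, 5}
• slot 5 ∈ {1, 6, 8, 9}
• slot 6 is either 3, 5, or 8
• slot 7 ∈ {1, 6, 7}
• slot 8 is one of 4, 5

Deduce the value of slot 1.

The 2 variables slot 2 and slot 8 are confined to {4, 5}, which locks those values in; drop them from slot 3, slot 4, slot 6.
slot 3's domain is down to {9}, so slot 3 = 9. So slot 5 can't be 9.
slot 4's domain is down to {2}, so slot 4 = 2. Eliminate 2 elsewhere: slot 1.
So slot 1 = 3.

3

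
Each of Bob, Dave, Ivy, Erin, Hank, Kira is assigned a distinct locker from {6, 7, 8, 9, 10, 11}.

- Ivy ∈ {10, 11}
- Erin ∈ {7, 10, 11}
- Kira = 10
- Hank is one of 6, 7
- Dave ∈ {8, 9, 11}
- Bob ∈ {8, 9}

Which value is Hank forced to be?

Kira must be 10 (only option left). Eliminate 10 elsewhere: Ivy, Erin.
Ivy's domain is down to {11}, so Ivy = 11. So Dave, Erin can't be 11.
That leaves Erin = 7. So Hank can't be 7.
So Hank = 6.

6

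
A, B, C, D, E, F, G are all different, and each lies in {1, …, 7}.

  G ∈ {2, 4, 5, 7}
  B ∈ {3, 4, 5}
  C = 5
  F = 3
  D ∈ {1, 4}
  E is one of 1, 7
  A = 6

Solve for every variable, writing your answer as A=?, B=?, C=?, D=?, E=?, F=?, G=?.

A must be 6 (only option left).
That leaves C = 5. So B, G can't be 5.
F's domain is down to {3}, so F = 3. So B can't be 3.
B must be 4 (only option left). Remove 4 from D, G.
D must be 1 (only option left). Strike 1 from E.
E has just one choice, so E = 7. Eliminate 7 elsewhere: G.
G has just one choice, so G = 2.

A=6, B=4, C=5, D=1, E=7, F=3, G=2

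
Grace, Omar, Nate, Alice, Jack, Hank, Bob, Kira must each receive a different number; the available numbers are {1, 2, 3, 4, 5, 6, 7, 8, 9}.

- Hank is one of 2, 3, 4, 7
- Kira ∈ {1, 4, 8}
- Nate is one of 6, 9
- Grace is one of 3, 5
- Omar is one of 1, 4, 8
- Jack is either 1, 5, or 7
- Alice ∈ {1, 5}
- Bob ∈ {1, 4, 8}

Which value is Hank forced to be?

The 3 variables Omar, Bob, Kira are confined to {1, 4, 8}, which locks those values in; drop them from Alice, Jack, Hank.
Alice has just one choice, so Alice = 5. Strike 5 from Grace, Jack.
That leaves Jack = 7. So Hank can't be 7.
Grace must be 3 (only option left). Eliminate 3 elsewhere: Hank.
So Hank = 2.

2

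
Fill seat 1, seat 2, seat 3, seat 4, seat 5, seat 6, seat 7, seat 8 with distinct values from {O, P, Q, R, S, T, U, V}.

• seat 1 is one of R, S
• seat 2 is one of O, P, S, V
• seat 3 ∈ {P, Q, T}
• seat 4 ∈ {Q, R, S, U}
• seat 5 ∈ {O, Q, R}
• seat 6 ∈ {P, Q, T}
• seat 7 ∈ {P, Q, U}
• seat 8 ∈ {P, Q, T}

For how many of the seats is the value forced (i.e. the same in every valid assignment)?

The 8 variables draw from only 8 values {O, P, Q, R, S, T, U, V}, so each is used; only seat 2 can be V, hence seat 2 = V.
Among the 7 still-open variables, O fits only seat 5 (and all 7 values in {O, P, Q, R, S, T, U} must be used), so seat 5 = O.
seat 3, seat 6, seat 8 between them cover only {P, Q, T} — a naked triple. Remove those values from seat 4, seat 7.
seat 7 has just one choice, so seat 7 = U. So seat 4 can't be U.
Determined: seat 2=V, seat 5=O, seat 7=U. The other seats each still have more than one consistent value. That makes 3.

3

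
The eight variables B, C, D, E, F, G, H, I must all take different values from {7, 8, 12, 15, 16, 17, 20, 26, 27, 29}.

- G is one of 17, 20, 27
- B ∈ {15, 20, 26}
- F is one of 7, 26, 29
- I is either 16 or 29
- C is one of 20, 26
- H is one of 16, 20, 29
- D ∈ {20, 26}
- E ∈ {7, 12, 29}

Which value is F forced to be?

C and D between them cover only {20, 26} — a naked pair. Remove those values from B, F, G, H.
That leaves B = 15.
H and I between them cover only {16, 29} — a naked pair. Remove those values from E, F.
So F = 7.

7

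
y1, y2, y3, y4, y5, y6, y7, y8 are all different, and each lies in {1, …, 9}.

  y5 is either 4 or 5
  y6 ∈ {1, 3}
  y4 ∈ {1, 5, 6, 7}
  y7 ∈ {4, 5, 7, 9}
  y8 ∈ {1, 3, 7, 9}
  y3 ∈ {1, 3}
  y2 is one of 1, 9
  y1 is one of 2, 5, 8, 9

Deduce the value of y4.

y3 and y6 share exactly the 2 values {1, 3}; by pigeonhole those values go to them, so strike 1, 3 from y2, y4, y8.
y2's domain is down to {9}, so y2 = 9. So y1, y7, y8 can't be 9.
y8 must be 7 (only option left). Strike 7 from y4, y7.
The 2 variables y5 and y7 are confined to {4, 5}, which locks those values in; drop them from y1, y4.
So y4 = 6.

6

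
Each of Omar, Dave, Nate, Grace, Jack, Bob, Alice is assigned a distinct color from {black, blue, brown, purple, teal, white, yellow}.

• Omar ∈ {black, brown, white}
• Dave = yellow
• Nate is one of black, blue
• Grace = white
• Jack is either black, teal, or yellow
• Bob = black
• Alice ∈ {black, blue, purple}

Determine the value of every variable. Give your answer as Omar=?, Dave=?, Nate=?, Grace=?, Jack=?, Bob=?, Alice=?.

Omar=brown, Dave=yellow, Nate=blue, Grace=white, Jack=teal, Bob=black, Alice=purple

Dave must be yellow (only option left). Strike yellow from Jack.
Grace's domain is down to {white}, so Grace = white. So Omar can't be white.
Bob's domain is down to {black}, so Bob = black. Strike black from Omar, Nate, Jack, Alice.
That leaves Omar = brown.
That leaves Nate = blue. Strike blue from Alice.
That leaves Jack = teal.
Alice's domain is down to {purple}, so Alice = purple.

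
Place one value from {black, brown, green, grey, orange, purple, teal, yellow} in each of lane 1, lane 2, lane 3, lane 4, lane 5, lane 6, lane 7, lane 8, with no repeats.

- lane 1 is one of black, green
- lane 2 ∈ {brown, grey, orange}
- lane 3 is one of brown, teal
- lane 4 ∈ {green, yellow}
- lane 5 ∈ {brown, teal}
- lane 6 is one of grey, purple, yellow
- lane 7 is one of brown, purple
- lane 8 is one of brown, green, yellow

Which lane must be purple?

lane 7

The 8 variables draw from only 8 values {black, brown, green, grey, orange, purple, teal, yellow}, so each is used; only lane 1 can be black, hence lane 1 = black.
The 7 still-open variables draw from only 7 values {brown, green, grey, orange, purple, teal, yellow}, so each is used; only lane 2 can be orange, hence lane 2 = orange.
The 6 still-open variables together cover exactly {brown, green, grey, purple, teal, yellow} — 6 values for 6 variables — and grey appears only in lane 6's list, so lane 6 = grey.
The 5 still-open variables draw from only 5 values {brown, green, purple, teal, yellow}, so each is used; only lane 7 can be purple, hence lane 7 = purple.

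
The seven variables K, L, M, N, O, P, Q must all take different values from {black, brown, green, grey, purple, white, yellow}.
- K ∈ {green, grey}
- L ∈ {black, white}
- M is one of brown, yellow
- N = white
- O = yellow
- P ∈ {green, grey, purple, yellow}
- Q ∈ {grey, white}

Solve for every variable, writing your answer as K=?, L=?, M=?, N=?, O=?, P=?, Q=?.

N has just one choice, so N = white. Eliminate white elsewhere: L, Q.
O has just one choice, so O = yellow. Eliminate yellow elsewhere: M, P.
Q has just one choice, so Q = grey. So K, P can't be grey.
K must be green (only option left). Strike green from P.
That leaves L = black.
That leaves M = brown.
P's domain is down to {purple}, so P = purple.

K=green, L=black, M=brown, N=white, O=yellow, P=purple, Q=grey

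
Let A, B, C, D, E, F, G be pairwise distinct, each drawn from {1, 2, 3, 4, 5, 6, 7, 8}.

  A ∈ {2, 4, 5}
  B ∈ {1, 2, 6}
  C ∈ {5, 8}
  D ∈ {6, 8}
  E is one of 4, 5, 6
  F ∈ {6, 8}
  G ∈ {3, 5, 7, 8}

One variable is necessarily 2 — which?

A

D and F share exactly the 2 values {6, 8}; by pigeonhole those values go to them, so strike 6, 8 from B, C, E, G.
C's domain is down to {5}, so C = 5. Strike 5 from A, E, G.
E must be 4 (only option left). Remove 4 from A.
So 2 goes to A.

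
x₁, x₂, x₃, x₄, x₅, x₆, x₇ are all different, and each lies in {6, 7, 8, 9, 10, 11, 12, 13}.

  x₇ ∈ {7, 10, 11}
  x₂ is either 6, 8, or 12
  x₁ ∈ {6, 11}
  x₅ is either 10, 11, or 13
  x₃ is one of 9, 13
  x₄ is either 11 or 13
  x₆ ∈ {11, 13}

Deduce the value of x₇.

7

The 2 variables x₄ and x₆ are confined to {11, 13}, which locks those values in; drop them from x₁, x₃, x₅, x₇.
x₁ has just one choice, so x₁ = 6. Eliminate 6 elsewhere: x₂.
x₃ must be 9 (only option left).
x₅ has just one choice, so x₅ = 10. Eliminate 10 elsewhere: x₇.
So x₇ = 7.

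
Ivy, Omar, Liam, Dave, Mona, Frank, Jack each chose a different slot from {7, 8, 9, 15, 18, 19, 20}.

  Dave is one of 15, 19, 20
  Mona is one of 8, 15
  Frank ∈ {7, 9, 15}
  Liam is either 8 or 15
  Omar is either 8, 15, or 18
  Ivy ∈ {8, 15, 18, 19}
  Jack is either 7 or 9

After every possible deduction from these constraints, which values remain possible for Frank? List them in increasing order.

7, 9

The 7 variables draw from only 7 values {7, 8, 9, 15, 18, 19, 20}, so each is used; only Dave can be 20, hence Dave = 20.
The 6 still-open variables draw from only 6 values {7, 8, 9, 15, 18, 19}, so each is used; only Ivy can be 19, hence Ivy = 19.
Among the 5 still-open variables, 18 fits only Omar (and all 5 values in {7, 8, 9, 15, 18} must be used), so Omar = 18.
The 2 variables Liam and Mona are confined to {8, 15}, which locks those values in; drop them from Frank.
No further eliminations apply; Frank can still be any of 7, 9.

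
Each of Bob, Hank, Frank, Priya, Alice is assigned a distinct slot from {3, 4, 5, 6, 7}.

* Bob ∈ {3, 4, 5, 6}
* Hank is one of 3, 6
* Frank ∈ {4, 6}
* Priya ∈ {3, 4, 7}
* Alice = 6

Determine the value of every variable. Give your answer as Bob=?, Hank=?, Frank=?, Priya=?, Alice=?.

Bob=5, Hank=3, Frank=4, Priya=7, Alice=6

Alice has just one choice, so Alice = 6. Eliminate 6 elsewhere: Bob, Hank, Frank.
Hank must be 3 (only option left). Strike 3 from Bob, Priya.
Frank has just one choice, so Frank = 4. Strike 4 from Bob, Priya.
Priya must be 7 (only option left).
That leaves Bob = 5.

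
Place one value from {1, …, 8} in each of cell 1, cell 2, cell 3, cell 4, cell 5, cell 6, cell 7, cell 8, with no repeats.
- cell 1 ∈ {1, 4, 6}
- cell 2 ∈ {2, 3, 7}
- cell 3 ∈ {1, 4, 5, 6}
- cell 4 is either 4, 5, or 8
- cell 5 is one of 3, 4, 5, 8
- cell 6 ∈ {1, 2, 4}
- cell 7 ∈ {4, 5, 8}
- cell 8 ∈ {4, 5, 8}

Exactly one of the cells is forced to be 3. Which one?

Among the 8 variables, 7 fits only cell 2 (and all 8 values in {1, 2, 3, 4, 5, 6, 7, 8} must be used), so cell 2 = 7.
Among the 7 still-open variables, 2 fits only cell 6 (and all 7 values in {1, 2, 3, 4, 5, 6, 8} must be used), so cell 6 = 2.
The 6 still-open variables together cover exactly {1, 3, 4, 5, 6, 8} — 6 values for 6 variables — and 3 appears only in cell 5's list, so cell 5 = 3.

cell 5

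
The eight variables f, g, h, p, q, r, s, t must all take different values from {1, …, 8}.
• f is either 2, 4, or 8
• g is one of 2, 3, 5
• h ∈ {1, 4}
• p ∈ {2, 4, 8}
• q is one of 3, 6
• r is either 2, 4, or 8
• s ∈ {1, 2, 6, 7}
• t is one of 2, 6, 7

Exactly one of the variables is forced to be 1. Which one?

The 8 variables together cover exactly {1, 2, 3, 4, 5, 6, 7, 8} — 8 values for 8 variables — and 5 appears only in g's list, so g = 5.
The 7 still-open variables together cover exactly {1, 2, 3, 4, 6, 7, 8} — 7 values for 7 variables — and 3 appears only in q's list, so q = 3.
f, p, r between them cover only {2, 4, 8} — a naked triple. Remove those values from h, s, t.
So 1 goes to h.

h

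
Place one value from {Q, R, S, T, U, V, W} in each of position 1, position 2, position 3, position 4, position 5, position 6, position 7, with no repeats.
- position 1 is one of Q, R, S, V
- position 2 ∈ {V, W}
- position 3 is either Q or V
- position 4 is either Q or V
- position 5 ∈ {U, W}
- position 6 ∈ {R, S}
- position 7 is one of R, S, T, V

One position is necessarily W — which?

Among the 7 variables, T fits only position 7 (and all 7 values in {Q, R, S, T, U, V, W} must be used), so position 7 = T.
The 6 still-open variables draw from only 6 values {Q, R, S, U, V, W}, so each is used; only position 5 can be U, hence position 5 = U.
The 5 still-open variables draw from only 5 values {Q, R, S, V, W}, so each is used; only position 2 can be W, hence position 2 = W.

position 2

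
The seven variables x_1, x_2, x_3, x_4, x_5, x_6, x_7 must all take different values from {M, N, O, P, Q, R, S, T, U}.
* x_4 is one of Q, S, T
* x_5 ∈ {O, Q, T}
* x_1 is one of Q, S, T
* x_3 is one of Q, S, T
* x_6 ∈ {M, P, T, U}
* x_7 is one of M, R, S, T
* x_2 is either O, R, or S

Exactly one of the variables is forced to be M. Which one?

x_7

The 3 variables x_1, x_3, x_4 are confined to {Q, S, T}, which locks those values in; drop them from x_2, x_5, x_6, x_7.
That leaves x_5 = O. Remove O from x_2.
That leaves x_2 = R. Strike R from x_7.
So M goes to x_7.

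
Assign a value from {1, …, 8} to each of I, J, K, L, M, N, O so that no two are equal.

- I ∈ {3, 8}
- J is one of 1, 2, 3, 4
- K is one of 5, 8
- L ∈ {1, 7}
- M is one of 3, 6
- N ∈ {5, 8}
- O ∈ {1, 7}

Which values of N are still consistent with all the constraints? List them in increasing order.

5, 8

K and N between them cover only {5, 8} — a naked pair. Remove those values from I.
I must be 3 (only option left). So J, M can't be 3.
M must be 6 (only option left).
The 2 variables L and O are confined to {1, 7}, which locks those values in; drop them from J.
No further eliminations apply; N can still be any of 5, 8.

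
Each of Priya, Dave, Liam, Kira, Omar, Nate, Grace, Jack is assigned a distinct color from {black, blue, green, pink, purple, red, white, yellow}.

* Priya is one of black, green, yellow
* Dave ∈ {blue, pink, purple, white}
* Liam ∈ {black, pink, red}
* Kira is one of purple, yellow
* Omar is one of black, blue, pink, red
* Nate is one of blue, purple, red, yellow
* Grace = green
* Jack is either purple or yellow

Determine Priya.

Grace must be green (only option left). So Priya can't be green.
The 7 still-open variables draw from only 7 values {black, blue, pink, purple, red, white, yellow}, so each is used; only Dave can be white, hence Dave = white.
Kira and Jack share exactly the 2 values {purple, yellow}; by pigeonhole those values go to them, so strike purple, yellow from Priya, Nate.
So Priya = black.

black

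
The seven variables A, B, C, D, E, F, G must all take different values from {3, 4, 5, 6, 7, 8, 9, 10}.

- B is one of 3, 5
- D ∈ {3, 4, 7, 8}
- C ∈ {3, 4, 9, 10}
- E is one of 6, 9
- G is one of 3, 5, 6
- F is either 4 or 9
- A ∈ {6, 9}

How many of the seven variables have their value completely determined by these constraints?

2

A and E between them cover only {6, 9} — a naked pair. Remove those values from C, F, G.
F must be 4 (only option left). So C, D can't be 4.
B and G share exactly the 2 values {3, 5}; by pigeonhole those values go to them, so strike 3, 5 from C, D.
C's domain is down to {10}, so C = 10.
Determined: C=10, F=4. The other variables each still have more than one consistent value. That makes 2.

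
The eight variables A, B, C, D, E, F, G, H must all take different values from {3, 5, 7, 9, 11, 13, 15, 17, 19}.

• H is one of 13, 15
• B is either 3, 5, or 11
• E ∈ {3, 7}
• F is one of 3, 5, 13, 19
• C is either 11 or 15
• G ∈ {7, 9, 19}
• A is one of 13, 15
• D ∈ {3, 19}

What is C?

11

The 8 variables together cover exactly {3, 5, 7, 9, 11, 13, 15, 19} — 8 values for 8 variables — and 9 appears only in G's list, so G = 9.
Among the 7 still-open variables, 7 fits only E (and all 7 values in {3, 5, 7, 11, 13, 15, 19} must be used), so E = 7.
A and H between them cover only {13, 15} — a naked pair. Remove those values from C, F.
So C = 11.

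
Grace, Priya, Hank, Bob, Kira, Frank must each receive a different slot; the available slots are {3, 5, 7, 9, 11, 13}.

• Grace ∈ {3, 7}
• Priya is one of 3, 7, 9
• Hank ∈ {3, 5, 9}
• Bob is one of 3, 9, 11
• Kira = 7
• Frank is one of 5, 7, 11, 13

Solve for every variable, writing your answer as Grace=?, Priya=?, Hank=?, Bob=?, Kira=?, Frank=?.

Grace=3, Priya=9, Hank=5, Bob=11, Kira=7, Frank=13

Kira has just one choice, so Kira = 7. Strike 7 from Grace, Priya, Frank.
Grace's domain is down to {3}, so Grace = 3. Remove 3 from Priya, Hank, Bob.
Priya has just one choice, so Priya = 9. Strike 9 from Hank, Bob.
Hank must be 5 (only option left). So Frank can't be 5.
Bob's domain is down to {11}, so Bob = 11. Strike 11 from Frank.
Frank must be 13 (only option left).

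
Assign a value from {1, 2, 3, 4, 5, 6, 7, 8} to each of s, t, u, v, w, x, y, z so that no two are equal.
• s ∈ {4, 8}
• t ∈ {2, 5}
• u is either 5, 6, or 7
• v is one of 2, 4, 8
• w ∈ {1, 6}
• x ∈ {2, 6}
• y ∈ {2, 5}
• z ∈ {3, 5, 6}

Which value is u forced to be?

7

The 8 variables draw from only 8 values {1, 2, 3, 4, 5, 6, 7, 8}, so each is used; only w can be 1, hence w = 1.
The 7 still-open variables draw from only 7 values {2, 3, 4, 5, 6, 7, 8}, so each is used; only z can be 3, hence z = 3.
The 6 still-open variables together cover exactly {2, 4, 5, 6, 7, 8} — 6 values for 6 variables — and 7 appears only in u's list, so u = 7.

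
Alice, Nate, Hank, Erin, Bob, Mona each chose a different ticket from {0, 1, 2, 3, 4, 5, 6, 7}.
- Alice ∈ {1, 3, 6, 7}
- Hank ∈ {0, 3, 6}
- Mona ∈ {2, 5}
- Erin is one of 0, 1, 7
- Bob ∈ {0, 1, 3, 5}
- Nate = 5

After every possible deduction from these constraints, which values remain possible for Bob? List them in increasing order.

0, 1, 3

Nate must be 5 (only option left). Strike 5 from Bob, Mona.
That leaves Mona = 2.
No further eliminations apply; Bob can still be any of 0, 1, 3.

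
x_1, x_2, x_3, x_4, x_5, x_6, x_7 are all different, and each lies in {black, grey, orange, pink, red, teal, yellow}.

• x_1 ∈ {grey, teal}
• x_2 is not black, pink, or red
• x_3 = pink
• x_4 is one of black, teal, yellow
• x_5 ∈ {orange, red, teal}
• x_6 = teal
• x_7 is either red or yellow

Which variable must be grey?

x_3 must be pink (only option left).
x_6 must be teal (only option left). Remove teal from x_1, x_2, x_4, x_5.
So grey goes to x_1.

x_1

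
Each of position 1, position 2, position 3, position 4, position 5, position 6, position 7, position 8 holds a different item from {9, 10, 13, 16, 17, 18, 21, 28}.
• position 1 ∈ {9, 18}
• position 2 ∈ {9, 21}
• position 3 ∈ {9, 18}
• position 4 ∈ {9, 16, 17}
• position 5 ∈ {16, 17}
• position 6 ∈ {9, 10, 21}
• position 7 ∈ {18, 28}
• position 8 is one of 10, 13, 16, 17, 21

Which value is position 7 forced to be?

28

The 8 variables draw from only 8 values {9, 10, 13, 16, 17, 18, 21, 28}, so each is used; only position 8 can be 13, hence position 8 = 13.
The 7 still-open variables draw from only 7 values {9, 10, 16, 17, 18, 21, 28}, so each is used; only position 6 can be 10, hence position 6 = 10.
Among the 6 still-open variables, 21 fits only position 2 (and all 6 values in {9, 16, 17, 18, 21, 28} must be used), so position 2 = 21.
Among the 5 still-open variables, 28 fits only position 7 (and all 5 values in {9, 16, 17, 18, 28} must be used), so position 7 = 28.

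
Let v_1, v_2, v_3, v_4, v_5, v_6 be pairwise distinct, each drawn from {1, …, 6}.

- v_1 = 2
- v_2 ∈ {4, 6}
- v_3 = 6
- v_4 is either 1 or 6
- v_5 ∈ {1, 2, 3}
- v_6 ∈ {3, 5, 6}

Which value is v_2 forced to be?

v_1's domain is down to {2}, so v_1 = 2. So v_5 can't be 2.
That leaves v_3 = 6. So v_2, v_4, v_6 can't be 6.
So v_2 = 4.

4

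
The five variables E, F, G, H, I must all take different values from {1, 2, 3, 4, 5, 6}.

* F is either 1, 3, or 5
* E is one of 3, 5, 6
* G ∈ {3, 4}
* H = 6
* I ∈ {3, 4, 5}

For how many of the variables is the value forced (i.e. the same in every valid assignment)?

2

H must be 6 (only option left). Remove 6 from E.
The 4 still-open variables draw from only 4 values {1, 3, 4, 5}, so each is used; only F can be 1, hence F = 1.
Determined: F=1, H=6. The other variables each still have more than one consistent value. That makes 2.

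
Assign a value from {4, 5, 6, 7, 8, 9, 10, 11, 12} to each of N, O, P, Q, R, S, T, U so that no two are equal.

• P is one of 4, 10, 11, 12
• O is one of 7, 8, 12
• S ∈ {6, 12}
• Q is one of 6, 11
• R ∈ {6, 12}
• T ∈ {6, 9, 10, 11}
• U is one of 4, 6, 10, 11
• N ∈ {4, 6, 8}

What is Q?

The 8 variables draw from only 8 values {4, 6, 7, 8, 9, 10, 11, 12}, so each is used; only O can be 7, hence O = 7.
The 7 still-open variables draw from only 7 values {4, 6, 8, 9, 10, 11, 12}, so each is used; only N can be 8, hence N = 8.
The 6 still-open variables draw from only 6 values {4, 6, 9, 10, 11, 12}, so each is used; only T can be 9, hence T = 9.
The 2 variables R and S are confined to {6, 12}, which locks those values in; drop them from P, Q, U.
So Q = 11.

11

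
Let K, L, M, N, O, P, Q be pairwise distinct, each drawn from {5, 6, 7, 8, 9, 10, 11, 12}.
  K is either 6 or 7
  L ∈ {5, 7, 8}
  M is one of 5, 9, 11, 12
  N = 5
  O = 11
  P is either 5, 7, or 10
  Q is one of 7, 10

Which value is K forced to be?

N has just one choice, so N = 5. Remove 5 from L, M, P.
That leaves O = 11. So M can't be 11.
P and Q between them cover only {7, 10} — a naked pair. Remove those values from K, L.
So K = 6.

6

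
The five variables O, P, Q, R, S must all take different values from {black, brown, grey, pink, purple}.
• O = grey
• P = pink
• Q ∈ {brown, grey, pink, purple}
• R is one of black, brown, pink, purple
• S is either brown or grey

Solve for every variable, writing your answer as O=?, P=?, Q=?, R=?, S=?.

O's domain is down to {grey}, so O = grey. Strike grey from Q, S.
P's domain is down to {pink}, so P = pink. Eliminate pink elsewhere: Q, R.
That leaves S = brown. Strike brown from Q, R.
That leaves Q = purple. So R can't be purple.
That leaves R = black.

O=grey, P=pink, Q=purple, R=black, S=brown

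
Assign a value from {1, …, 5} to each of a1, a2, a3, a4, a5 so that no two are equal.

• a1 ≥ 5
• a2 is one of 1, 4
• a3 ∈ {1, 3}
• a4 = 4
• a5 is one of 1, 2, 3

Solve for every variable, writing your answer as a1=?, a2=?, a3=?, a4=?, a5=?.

a1=5, a2=1, a3=3, a4=4, a5=2

a1 has just one choice, so a1 = 5.
a4's domain is down to {4}, so a4 = 4. So a2 can't be 4.
a2 must be 1 (only option left). Strike 1 from a3, a5.
That leaves a3 = 3. Strike 3 from a5.
a5 has just one choice, so a5 = 2.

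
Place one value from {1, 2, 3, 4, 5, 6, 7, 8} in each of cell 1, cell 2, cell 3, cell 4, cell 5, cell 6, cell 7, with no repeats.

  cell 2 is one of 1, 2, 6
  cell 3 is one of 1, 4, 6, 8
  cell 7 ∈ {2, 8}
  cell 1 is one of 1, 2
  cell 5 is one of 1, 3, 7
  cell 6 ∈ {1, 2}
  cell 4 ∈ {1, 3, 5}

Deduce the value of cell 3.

cell 1 and cell 6 share exactly the 2 values {1, 2}; by pigeonhole those values go to them, so strike 1, 2 from cell 2, cell 3, cell 4, cell 5, cell 7.
That leaves cell 2 = 6. Remove 6 from cell 3.
cell 7 must be 8 (only option left). Eliminate 8 elsewhere: cell 3.
So cell 3 = 4.

4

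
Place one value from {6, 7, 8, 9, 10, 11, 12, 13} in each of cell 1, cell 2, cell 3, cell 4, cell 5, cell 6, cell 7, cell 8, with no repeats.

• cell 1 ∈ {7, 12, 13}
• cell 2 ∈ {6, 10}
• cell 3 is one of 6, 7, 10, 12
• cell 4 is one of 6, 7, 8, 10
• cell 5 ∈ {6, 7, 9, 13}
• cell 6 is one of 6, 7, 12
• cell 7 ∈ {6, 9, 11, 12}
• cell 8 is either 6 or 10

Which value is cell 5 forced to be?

Among the 8 variables, 8 fits only cell 4 (and all 8 values in {6, 7, 8, 9, 10, 11, 12, 13} must be used), so cell 4 = 8.
Among the 7 still-open variables, 11 fits only cell 7 (and all 7 values in {6, 7, 9, 10, 11, 12, 13} must be used), so cell 7 = 11.
The 6 still-open variables draw from only 6 values {6, 7, 9, 10, 12, 13}, so each is used; only cell 5 can be 9, hence cell 5 = 9.

9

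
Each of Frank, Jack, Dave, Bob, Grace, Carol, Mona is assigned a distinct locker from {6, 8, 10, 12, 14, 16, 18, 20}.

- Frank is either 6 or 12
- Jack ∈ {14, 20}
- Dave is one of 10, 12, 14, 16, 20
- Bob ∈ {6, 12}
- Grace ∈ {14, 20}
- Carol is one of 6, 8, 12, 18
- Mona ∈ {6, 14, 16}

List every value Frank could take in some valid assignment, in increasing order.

6, 12

The 2 variables Frank and Bob are confined to {6, 12}, which locks those values in; drop them from Dave, Carol, Mona.
Jack and Grace share exactly the 2 values {14, 20}; by pigeonhole those values go to them, so strike 14, 20 from Dave, Mona.
Mona's domain is down to {16}, so Mona = 16. Eliminate 16 elsewhere: Dave.
Dave has just one choice, so Dave = 10.
No further eliminations apply; Frank can still be any of 6, 12.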